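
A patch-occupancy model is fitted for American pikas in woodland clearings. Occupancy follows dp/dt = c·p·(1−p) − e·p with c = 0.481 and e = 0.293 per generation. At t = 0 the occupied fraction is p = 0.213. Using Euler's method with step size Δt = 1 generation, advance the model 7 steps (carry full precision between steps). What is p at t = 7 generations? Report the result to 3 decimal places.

0.322

Update rule: p ← p + [c·p·(1−p) − e·p]·Δt with Δt = 1.
p: 0.21300 → 0.23122  (Δp = +0.01822)
p: 0.23122 → 0.24898  (Δp = +0.01775)
p: 0.24898 → 0.26597  (Δp = +0.01699)
p: 0.26597 → 0.28194  (Δp = +0.01598)
p: 0.28194 → 0.29671  (Δp = +0.01477)
p: 0.29671 → 0.31015  (Δp = +0.01344)
p: 0.31015 → 0.32219  (Δp = +0.01204)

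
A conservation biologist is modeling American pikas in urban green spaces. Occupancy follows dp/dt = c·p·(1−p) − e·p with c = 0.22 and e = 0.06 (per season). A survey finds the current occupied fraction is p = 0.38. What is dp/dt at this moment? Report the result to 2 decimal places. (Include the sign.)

Colonization term: c·p·(1−p) = 0.22×0.38×0.6200 = 0.05183.
Extinction term: e·p = 0.02280.
dp/dt = 0.05183 − 0.02280 = 0.02903.

0.03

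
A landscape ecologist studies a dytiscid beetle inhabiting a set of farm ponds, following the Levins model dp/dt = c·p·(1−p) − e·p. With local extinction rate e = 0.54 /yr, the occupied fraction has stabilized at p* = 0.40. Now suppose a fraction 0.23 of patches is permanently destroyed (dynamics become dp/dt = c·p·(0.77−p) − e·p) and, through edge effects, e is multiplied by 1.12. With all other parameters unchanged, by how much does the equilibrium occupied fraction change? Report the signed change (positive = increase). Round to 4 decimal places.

Balance c(1−p*) = e gives c = e/(1 − 0.40000) = 0.54/0.60000 = 0.90000.
New p* = 0.77 − e/c = 0.77 − 0.60480/0.90000 = 0.09800.
Δp* = 0.09800 − 0.40000 = -0.30200.

-0.3020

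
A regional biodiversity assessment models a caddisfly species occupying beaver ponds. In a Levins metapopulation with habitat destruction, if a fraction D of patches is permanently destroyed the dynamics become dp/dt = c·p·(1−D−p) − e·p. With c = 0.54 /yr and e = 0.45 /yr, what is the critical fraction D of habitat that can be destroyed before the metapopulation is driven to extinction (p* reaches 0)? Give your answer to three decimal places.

The nontrivial equilibrium is p* = (1−D) − e/c; extinction occurs when this hits zero.
So D_crit = 1 − e/c = 1 − 0.45/0.54 = 1 − 0.8333 = 0.1667.
Note this equals the original equilibrium occupancy — the Levins extinction-debt result.

0.167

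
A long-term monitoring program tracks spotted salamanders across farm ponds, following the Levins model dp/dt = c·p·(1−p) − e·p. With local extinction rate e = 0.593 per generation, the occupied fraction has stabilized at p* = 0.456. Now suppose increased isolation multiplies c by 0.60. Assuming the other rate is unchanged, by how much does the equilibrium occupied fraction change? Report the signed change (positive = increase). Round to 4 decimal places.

-0.3627

Balance c(1−p*) = e gives c = e/(1 − 0.45600) = 0.593/0.54400 = 1.09007.
New p* = 1 − e/c = 1 − 0.59300/0.65404 = 0.09333.
Δp* = 0.09333 − 0.45600 = -0.36267.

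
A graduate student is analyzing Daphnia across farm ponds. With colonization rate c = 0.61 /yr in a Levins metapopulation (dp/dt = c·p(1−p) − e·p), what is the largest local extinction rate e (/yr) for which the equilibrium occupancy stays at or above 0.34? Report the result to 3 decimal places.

0.403

1 − e/c ≥ 0.34 ⇒ e ≤ c(1 − 0.34) = 0.61 × 0.6600.
e_max = 0.4026.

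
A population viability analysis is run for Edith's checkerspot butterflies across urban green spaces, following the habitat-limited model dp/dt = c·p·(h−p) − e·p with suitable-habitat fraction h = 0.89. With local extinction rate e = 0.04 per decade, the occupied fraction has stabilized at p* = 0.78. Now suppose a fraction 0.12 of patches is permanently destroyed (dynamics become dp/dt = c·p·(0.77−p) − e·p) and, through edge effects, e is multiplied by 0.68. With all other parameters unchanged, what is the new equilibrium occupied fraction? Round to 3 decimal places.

Balance c(h−p*) = e gives c = e/(0.89 − 0.78000) = 0.04/0.11000 = 0.36364.
New p* = 0.77 − e/c = 0.77 − 0.02720/0.36364 = 0.69520.

0.695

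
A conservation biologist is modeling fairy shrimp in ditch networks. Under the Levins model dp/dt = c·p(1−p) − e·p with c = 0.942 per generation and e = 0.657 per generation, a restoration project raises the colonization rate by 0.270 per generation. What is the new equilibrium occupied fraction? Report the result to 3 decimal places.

Before: p* = 1 − 0.657/0.942 = 0.3025.
After the change, c = 1.212, e = 0.657, so p* = 1 − 0.657/1.212 = 0.4579.

0.458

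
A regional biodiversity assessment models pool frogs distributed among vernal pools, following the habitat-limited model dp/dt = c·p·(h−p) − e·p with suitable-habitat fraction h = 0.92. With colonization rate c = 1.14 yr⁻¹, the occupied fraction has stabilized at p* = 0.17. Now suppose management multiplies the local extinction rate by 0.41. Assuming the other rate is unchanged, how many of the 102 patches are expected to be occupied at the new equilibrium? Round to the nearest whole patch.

62

Balance c(h−p*) = e gives e = 1.14×(0.92 − 0.17000) = 0.85500.
New p* = 0.92 − e/c = 0.92 − 0.35055/1.14000 = 0.61250.
Expected occupied = 102 × 0.61250 = 62.48 ≈ 62.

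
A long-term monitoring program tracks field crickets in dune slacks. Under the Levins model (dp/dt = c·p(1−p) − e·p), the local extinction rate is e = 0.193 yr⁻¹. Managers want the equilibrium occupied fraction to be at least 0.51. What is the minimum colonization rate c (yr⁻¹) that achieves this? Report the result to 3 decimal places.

0.394

p* = 1 − e/c ≥ 0.51 requires e/c ≤ 0.4900, i.e. c ≥ e/0.4900.
c_min = 0.193/0.4900 = 0.3939.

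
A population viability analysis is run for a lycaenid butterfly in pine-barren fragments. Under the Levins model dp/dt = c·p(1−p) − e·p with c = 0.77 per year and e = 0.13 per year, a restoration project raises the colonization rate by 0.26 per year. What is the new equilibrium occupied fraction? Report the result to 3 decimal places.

0.874

Before: p* = 1 − 0.13/0.77 = 0.8312.
After the change, c = 1.03, e = 0.13, so p* = 1 − 0.13/1.03 = 0.8738.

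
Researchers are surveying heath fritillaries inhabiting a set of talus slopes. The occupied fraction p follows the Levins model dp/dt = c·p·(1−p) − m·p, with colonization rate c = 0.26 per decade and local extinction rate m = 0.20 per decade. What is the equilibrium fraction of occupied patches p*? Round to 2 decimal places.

0.23

Setting dp/dt = 0 and dividing through by p* gives c·(1−p*) = m.
So p* = 1 − m/c = 1 − 0.20/0.26 = 1 − 0.7692 = 0.2308.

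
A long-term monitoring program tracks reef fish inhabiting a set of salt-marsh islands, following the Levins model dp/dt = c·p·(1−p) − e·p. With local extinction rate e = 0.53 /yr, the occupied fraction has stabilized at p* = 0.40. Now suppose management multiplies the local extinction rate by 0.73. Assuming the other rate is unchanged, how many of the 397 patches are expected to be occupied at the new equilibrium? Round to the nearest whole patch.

223

Balance c(1−p*) = e gives c = e/(1 − 0.40000) = 0.53/0.60000 = 0.88333.
New p* = 1 − e/c = 1 − 0.38690/0.88333 = 0.56200.
Expected occupied = 397 × 0.56200 = 223.11 ≈ 223.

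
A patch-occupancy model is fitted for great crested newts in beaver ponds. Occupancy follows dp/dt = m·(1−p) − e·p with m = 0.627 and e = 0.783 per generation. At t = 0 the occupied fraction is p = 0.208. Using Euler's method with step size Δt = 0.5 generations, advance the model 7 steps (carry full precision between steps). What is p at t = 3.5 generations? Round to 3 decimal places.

Update rule: p ← p + [m·(1−p) − e·p]·Δt with Δt = 0.5.
  1  |  dp/dt·Δt = +0.166860  |  p_1 = 0.374860
  2  |  dp/dt·Δt = +0.049224  |  p_2 = 0.424084
  3  |  dp/dt·Δt = +0.014521  |  p_3 = 0.438605
  4  |  dp/dt·Δt = +0.004284  |  p_4 = 0.442888
  5  |  dp/dt·Δt = +0.001264  |  p_5 = 0.444152
  6  |  dp/dt·Δt = +0.000373  |  p_6 = 0.444525
  7  |  dp/dt·Δt = +0.000110  |  p_7 = 0.444635

0.445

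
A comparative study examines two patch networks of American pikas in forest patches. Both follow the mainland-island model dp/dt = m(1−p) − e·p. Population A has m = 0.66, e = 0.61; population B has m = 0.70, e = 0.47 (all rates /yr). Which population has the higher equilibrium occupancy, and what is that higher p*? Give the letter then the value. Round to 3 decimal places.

B, 0.598

A: p*_A = m/(m+e) = 0.66/1.2700 = 0.5197.
B: p*_B = 0.70/1.1700 = 0.5983.
B is higher at 0.5983.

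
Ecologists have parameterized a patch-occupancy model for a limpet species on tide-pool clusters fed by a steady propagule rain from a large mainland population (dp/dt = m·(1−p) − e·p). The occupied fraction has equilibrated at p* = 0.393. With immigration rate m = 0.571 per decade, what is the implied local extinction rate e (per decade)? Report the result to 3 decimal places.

At equilibrium m(1−p*) = e·p*, so e = m(1−p*)/p*.
e = 0.571 × 0.6070 / 0.393 = 0.8819.

0.882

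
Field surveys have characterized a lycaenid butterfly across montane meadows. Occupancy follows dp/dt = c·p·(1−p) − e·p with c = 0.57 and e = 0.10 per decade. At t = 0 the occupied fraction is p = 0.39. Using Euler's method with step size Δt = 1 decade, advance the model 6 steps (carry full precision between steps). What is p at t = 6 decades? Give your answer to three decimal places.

Update rule: p ← p + [c·p·(1−p) − e·p]·Δt with Δt = 1.
t = 1: p = 0.39000 + (+0.09660) = 0.48660
t = 2: p = 0.48660 + (+0.09374) = 0.58034
t = 3: p = 0.58034 + (+0.08079) = 0.66113
t = 4: p = 0.66113 + (+0.06159) = 0.72272
t = 5: p = 0.72272 + (+0.04195) = 0.76467
t = 6: p = 0.76467 + (+0.02610) = 0.79078

0.791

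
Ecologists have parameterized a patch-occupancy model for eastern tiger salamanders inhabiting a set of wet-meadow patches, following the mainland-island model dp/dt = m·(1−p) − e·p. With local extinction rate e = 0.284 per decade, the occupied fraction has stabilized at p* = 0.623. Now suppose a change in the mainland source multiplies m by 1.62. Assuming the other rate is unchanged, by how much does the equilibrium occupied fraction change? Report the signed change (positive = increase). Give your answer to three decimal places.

0.105

Balance m(1−p*) = e·p* gives m = e·p*/(1−p*) = 0.284×0.62300/0.37700 = 0.46932.
New p* = m/(m+e) = 0.76030/(0.76030+0.28400) = 0.72805.
Δp* = 0.72805 − 0.62300 = +0.10505.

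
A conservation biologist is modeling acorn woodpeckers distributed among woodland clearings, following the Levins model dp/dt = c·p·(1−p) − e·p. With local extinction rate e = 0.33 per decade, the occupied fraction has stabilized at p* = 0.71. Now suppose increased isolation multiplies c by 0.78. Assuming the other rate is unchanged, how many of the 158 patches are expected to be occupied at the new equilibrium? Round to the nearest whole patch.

Balance c(1−p*) = e gives c = e/(1 − 0.71000) = 0.33/0.29000 = 1.13793.
New p* = 1 − e/c = 1 − 0.33000/0.88759 = 0.62821.
Expected occupied = 158 × 0.62821 = 99.26 ≈ 99.

99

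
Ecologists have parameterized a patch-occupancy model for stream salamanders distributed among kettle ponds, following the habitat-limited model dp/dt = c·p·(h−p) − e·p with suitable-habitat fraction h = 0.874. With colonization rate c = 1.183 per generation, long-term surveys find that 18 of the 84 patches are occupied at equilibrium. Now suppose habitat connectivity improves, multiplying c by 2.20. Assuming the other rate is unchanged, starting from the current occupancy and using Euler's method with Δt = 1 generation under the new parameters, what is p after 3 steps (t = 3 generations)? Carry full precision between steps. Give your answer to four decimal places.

Observed p* = 18/84 = 0.21429.
Balance c(h−p*) = e gives e = 1.183×(0.874 − 0.21429) = 0.78044.
Starting from p₀ = 0.21429; update p ← p + (dp/dt)·Δt with the new parameters.
p: 0.21429 → 0.41497  (Δp = +0.20069)
p: 0.41497 → 0.58686  (Δp = +0.17189)
p: 0.58686 → 0.56741  (Δp = -0.01945)

0.5674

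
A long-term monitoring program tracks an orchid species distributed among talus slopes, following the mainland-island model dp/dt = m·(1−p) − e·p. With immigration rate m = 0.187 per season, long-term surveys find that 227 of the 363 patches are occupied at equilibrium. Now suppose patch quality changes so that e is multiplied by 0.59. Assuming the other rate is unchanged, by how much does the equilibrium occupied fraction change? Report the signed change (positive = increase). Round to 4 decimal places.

Observed p* = 227/363 = 0.62534.
Balance m(1−p*) = e·p* gives e = m(1−p*)/p* = 0.187×0.37466/0.62534 = 0.11204.
New p* = m/(m+e) = 0.18700/(0.18700+0.06610) = 0.73884.
Δp* = 0.73884 − 0.62534 = +0.11350.

0.1135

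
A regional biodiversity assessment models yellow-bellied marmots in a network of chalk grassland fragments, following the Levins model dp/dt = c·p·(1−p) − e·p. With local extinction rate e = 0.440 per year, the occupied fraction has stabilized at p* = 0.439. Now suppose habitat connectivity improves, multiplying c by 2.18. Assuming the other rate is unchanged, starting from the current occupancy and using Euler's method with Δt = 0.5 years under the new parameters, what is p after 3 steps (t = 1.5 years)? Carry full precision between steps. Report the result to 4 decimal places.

Balance c(1−p*) = e gives c = e/(1 − 0.43900) = 0.440/0.56100 = 0.78431.
Starting from p₀ = 0.43900; update p ← p + (dp/dt)·Δt with the new parameters.
step 1: Δp = +0.11396, p = 0.55296
step 2: Δp = +0.08968, p = 0.64264
step 3: Δp = +0.05495, p = 0.69759

0.6976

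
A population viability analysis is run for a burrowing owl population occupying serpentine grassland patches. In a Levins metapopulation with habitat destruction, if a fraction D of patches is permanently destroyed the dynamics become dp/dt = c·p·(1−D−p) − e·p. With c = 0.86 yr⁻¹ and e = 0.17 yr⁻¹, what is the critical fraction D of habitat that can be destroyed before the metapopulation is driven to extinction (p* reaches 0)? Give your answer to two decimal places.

0.80

The nontrivial equilibrium is p* = (1−D) − e/c; extinction occurs when this hits zero.
So D_crit = 1 − e/c = 1 − 0.17/0.86 = 1 − 0.1977 = 0.8023.
This equals the undisturbed p*, a classic result of Lande's extension.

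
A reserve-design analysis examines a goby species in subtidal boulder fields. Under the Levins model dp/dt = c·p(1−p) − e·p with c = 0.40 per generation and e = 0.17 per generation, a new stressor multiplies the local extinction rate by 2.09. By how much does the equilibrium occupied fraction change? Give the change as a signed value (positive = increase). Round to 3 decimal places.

-0.463

Before: p* = 1 − 0.17/0.40 = 0.5750.
After the change, c = 0.4, e = 0.3553, so p* = 1 − 0.3553/0.4 = 0.1118.
Δp* = 0.1118 − 0.5750 = -0.4632.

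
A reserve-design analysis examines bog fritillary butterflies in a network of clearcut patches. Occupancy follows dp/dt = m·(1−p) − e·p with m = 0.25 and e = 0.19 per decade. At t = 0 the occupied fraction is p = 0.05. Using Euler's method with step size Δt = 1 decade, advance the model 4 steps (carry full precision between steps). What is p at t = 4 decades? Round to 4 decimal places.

0.5172

Update rule: p ← p + [m·(1−p) − e·p]·Δt with Δt = 1.
step 1: Δp = +0.22800, p = 0.27800
step 2: Δp = +0.12768, p = 0.40568
step 3: Δp = +0.07150, p = 0.47718
step 4: Δp = +0.04004, p = 0.51722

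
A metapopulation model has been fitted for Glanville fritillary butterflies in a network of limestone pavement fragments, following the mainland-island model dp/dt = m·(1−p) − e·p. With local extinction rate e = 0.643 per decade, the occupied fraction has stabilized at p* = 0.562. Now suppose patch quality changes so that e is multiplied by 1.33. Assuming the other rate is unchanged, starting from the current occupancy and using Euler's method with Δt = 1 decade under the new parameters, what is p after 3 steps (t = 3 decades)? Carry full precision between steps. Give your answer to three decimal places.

Balance m(1−p*) = e·p* gives m = e·p*/(1−p*) = 0.643×0.56200/0.43800 = 0.82504.
Starting from p₀ = 0.56200; update p ← p + (dp/dt)·Δt with the new parameters.
step 1: Δp = -0.11925, p = 0.44275
step 2: Δp = +0.08112, p = 0.52387
step 3: Δp = -0.05518, p = 0.46869

0.469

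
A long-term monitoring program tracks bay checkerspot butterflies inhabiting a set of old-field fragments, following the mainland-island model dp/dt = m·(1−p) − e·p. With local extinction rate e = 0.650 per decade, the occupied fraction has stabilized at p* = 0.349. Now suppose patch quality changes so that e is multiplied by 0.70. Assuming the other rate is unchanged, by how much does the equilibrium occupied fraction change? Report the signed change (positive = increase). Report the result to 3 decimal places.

Balance m(1−p*) = e·p* gives m = e·p*/(1−p*) = 0.650×0.34900/0.65100 = 0.34846.
New p* = m/(m+e) = 0.34846/(0.34846+0.45500) = 0.43370.
Δp* = 0.43370 − 0.34900 = +0.08470.

0.085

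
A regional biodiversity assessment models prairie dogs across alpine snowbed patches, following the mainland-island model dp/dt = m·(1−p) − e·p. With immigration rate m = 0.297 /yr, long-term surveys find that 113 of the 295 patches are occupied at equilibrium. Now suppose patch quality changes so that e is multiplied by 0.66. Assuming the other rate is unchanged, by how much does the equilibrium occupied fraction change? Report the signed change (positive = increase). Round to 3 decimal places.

0.102

Observed p* = 113/295 = 0.38305.
Balance m(1−p*) = e·p* gives e = m(1−p*)/p* = 0.297×0.61695/0.38305 = 0.47836.
New p* = m/(m+e) = 0.29700/(0.29700+0.31572) = 0.48472.
Δp* = 0.48472 − 0.38305 = +0.10167.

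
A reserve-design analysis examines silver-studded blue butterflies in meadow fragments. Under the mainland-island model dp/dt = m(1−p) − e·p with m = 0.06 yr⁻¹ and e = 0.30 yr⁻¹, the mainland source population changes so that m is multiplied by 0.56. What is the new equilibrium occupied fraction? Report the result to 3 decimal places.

0.101

Before: p* = 0.06/(0.06+0.30) = 0.1667.
After: m = 0.0336, e = 0.3; p* = 0.0336/0.3336 = 0.1007.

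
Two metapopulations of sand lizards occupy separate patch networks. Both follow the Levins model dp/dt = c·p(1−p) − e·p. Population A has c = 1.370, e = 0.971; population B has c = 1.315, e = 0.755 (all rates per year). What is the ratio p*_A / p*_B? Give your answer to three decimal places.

A: p*_A = 1 − 0.971/1.370 = 0.2912.
B: p*_B = 1 − 0.755/1.315 = 0.4259.
p*_A / p*_B = 0.2912/0.4259 = 0.6839.

0.684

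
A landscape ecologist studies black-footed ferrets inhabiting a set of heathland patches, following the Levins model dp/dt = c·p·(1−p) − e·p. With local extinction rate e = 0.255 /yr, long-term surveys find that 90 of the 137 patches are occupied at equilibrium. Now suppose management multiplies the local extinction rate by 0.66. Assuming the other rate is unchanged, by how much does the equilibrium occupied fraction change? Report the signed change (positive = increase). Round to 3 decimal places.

0.117

Observed p* = 90/137 = 0.65693.
Balance c(1−p*) = e gives c = e/(1 − 0.65693) = 0.255/0.34307 = 0.74329.
New p* = 1 − e/c = 1 − 0.16830/0.74329 = 0.77357.
Δp* = 0.77357 − 0.65693 = +0.11664.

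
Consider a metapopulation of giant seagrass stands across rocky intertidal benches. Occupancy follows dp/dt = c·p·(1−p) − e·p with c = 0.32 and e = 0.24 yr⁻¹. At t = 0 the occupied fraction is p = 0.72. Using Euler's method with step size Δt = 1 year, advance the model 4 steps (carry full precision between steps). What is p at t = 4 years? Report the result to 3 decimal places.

0.453

Update rule: p ← p + [c·p·(1−p) − e·p]·Δt with Δt = 1.
  1  |  dp/dt·Δt = -0.108288  |  p_1 = 0.611712
  2  |  dp/dt·Δt = -0.070804  |  p_2 = 0.540908
  3  |  dp/dt·Δt = -0.050353  |  p_3 = 0.490554
  4  |  dp/dt·Δt = -0.037762  |  p_4 = 0.452793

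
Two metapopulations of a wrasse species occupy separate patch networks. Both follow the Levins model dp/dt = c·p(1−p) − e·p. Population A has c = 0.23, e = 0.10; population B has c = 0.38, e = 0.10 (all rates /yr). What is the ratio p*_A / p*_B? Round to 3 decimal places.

0.767

A: p*_A = 1 − 0.10/0.23 = 0.5652.
B: p*_B = 1 − 0.10/0.38 = 0.7368.
p*_A / p*_B = 0.5652/0.7368 = 0.7671.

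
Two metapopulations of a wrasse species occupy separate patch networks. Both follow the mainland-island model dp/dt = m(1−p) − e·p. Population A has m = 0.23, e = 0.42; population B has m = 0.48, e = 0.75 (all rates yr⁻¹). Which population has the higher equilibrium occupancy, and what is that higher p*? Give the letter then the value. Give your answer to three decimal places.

A: p*_A = m/(m+e) = 0.23/0.6500 = 0.3538.
B: p*_B = 0.48/1.2300 = 0.3902.
B is higher at 0.3902.

B, 0.390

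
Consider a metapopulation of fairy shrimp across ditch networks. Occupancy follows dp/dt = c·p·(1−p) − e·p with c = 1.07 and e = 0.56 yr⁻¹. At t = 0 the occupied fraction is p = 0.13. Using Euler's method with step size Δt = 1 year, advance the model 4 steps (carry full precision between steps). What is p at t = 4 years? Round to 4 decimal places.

Update rule: p ← p + [c·p·(1−p) − e·p]·Δt with Δt = 1.
  1  |  dp/dt·Δt = +0.048217  |  p_1 = 0.178217
  2  |  dp/dt·Δt = +0.056906  |  p_2 = 0.235123
  3  |  dp/dt·Δt = +0.060760  |  p_3 = 0.295883
  4  |  dp/dt·Δt = +0.057225  |  p_4 = 0.353108

0.3531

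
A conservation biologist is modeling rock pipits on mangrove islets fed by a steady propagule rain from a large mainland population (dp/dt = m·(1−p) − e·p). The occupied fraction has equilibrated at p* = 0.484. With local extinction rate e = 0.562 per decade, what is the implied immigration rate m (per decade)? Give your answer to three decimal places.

At equilibrium m(1−p*) = e·p*, so m = e·p*/(1−p*).
m = 0.562 × 0.484 / 0.5160 = 0.2720/0.5160 = 0.5271.

0.527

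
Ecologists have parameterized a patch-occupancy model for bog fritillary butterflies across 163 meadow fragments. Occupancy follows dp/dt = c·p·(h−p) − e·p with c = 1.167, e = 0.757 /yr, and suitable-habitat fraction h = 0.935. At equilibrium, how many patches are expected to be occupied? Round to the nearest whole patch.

p* = h − e/c = 0.935 − 0.6487 = 0.2863.
Expected occupied patches = N × p* = 163 × 0.2863 = 46.67 ≈ 47.

47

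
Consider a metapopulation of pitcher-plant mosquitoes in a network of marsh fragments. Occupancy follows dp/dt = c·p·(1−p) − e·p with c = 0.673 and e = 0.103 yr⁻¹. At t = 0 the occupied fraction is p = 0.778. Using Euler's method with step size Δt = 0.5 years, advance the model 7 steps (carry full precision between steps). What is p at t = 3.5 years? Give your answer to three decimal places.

Update rule: p ← p + [c·p·(1−p) − e·p]·Δt with Δt = 0.5.
p: 0.77800 → 0.79605  (Δp = +0.01805)
p: 0.79605 → 0.80969  (Δp = +0.01364)
p: 0.80969 → 0.81984  (Δp = +0.01015)
p: 0.81984 → 0.82732  (Δp = +0.00748)
p: 0.82732 → 0.83279  (Δp = +0.00547)
p: 0.83279 → 0.83676  (Δp = +0.00397)
p: 0.83676 → 0.83963  (Δp = +0.00287)

0.840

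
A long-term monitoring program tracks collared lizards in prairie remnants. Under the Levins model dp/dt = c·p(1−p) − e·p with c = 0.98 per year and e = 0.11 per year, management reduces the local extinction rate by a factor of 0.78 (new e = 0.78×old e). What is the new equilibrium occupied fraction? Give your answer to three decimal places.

0.912

Before: p* = 1 − 0.11/0.98 = 0.8878.
After the change, c = 0.98, e = 0.0858, so p* = 1 − 0.0858/0.98 = 0.9124.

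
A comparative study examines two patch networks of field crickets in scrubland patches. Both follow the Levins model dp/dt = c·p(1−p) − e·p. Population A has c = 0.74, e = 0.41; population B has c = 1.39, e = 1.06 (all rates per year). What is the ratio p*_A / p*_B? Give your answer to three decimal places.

A: p*_A = 1 − 0.41/0.74 = 0.4459.
B: p*_B = 1 − 1.06/1.39 = 0.2374.
p*_A / p*_B = 0.4459/0.2374 = 1.8784.

1.878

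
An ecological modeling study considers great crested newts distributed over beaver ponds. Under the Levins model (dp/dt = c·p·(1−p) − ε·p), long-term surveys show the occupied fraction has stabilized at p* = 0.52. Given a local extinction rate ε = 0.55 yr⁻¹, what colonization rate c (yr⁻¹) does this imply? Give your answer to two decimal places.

1.15

At equilibrium c(1−p*) = ε, so c = ε/(1−p*).
c = 0.55/(1 − 0.52) = 0.55/0.4800 = 1.1458.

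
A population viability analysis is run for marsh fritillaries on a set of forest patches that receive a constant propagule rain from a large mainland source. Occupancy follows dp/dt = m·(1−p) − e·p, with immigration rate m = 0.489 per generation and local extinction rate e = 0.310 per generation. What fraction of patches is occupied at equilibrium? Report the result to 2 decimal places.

At equilibrium the propagule rain into empty patches balances local extinction: m(1−p*) = e·p*.
p* = m/(m+e) = 0.489/(0.489+0.310) = 0.489/0.7990 = 0.6120.

0.61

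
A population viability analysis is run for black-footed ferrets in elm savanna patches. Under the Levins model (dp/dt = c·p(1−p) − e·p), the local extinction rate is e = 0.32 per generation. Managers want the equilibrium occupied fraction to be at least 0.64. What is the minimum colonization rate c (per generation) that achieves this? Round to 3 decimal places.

p* = 1 − e/c ≥ 0.64 requires e/c ≤ 0.3600, i.e. c ≥ e/0.3600.
c_min = 0.32/0.3600 = 0.8889.

0.889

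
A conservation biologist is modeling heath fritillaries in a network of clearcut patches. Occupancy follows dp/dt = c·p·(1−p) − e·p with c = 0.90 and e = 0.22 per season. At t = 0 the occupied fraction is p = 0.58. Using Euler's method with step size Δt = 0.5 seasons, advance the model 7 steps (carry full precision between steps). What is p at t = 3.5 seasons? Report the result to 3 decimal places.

0.742

Update rule: p ← p + [c·p·(1−p) − e·p]·Δt with Δt = 0.5.
  1  |  dp/dt·Δt = +0.045820  |  p_1 = 0.625820
  2  |  dp/dt·Δt = +0.036536  |  p_2 = 0.662356
  3  |  dp/dt·Δt = +0.027779  |  p_3 = 0.690135
  4  |  dp/dt·Δt = +0.020317  |  p_4 = 0.710452
  5  |  dp/dt·Δt = +0.014420  |  p_5 = 0.724872
  6  |  dp/dt·Δt = +0.010009  |  p_6 = 0.734881
  7  |  dp/dt·Δt = +0.006837  |  p_7 = 0.741718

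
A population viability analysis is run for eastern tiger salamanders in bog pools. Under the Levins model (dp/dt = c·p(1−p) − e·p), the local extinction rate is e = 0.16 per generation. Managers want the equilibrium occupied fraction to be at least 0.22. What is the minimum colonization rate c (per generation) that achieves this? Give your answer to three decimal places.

p* = 1 − e/c ≥ 0.22 requires e/c ≤ 0.7800, i.e. c ≥ e/0.7800.
c_min = 0.16/0.7800 = 0.2051.

0.205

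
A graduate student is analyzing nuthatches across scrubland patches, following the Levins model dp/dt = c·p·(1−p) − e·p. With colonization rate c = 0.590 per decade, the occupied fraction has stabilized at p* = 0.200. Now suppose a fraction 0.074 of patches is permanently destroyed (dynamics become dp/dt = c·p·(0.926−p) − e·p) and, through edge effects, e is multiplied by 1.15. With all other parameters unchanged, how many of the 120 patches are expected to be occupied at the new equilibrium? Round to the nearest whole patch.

Balance c(1−p*) = e gives e = 0.590×(1 − 0.20000) = 0.47200.
New p* = 0.926 − e/c = 0.926 − 0.54280/0.59000 = 0.00600.
Expected occupied = 120 × 0.00600 = 0.72 ≈ 1.

1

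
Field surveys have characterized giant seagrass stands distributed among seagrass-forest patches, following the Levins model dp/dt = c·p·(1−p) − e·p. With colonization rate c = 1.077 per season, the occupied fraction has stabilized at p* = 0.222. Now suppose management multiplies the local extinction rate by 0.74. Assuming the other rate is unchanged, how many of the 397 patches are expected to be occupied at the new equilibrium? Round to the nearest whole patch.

Balance c(1−p*) = e gives e = 1.077×(1 − 0.22200) = 0.83791.
New p* = 1 − e/c = 1 − 0.62005/1.07700 = 0.42428.
Expected occupied = 397 × 0.42428 = 168.44 ≈ 168.

168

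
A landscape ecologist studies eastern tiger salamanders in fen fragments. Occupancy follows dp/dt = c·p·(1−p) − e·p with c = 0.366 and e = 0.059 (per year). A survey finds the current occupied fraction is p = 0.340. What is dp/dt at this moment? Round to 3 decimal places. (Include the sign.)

0.062

Colonization term: c·p·(1−p) = 0.366×0.340×0.6600 = 0.08213.
Extinction term: e·p = 0.02006.
dp/dt = 0.08213 − 0.02006 = 0.06207.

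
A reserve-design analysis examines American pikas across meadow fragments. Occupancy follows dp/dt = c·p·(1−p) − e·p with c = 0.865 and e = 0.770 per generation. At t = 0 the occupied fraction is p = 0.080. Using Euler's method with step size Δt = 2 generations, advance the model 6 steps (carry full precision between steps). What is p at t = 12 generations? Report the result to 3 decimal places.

Update rule: p ← p + [c·p·(1−p) − e·p]·Δt with Δt = 2.
p: 0.08000 → 0.08413  (Δp = +0.00413)
p: 0.08413 → 0.08787  (Δp = +0.00374)
p: 0.08787 → 0.09121  (Δp = +0.00334)
p: 0.09121 → 0.09414  (Δp = +0.00294)
p: 0.09414 → 0.09670  (Δp = +0.00255)
p: 0.09670 → 0.09889  (Δp = +0.00220)

0.099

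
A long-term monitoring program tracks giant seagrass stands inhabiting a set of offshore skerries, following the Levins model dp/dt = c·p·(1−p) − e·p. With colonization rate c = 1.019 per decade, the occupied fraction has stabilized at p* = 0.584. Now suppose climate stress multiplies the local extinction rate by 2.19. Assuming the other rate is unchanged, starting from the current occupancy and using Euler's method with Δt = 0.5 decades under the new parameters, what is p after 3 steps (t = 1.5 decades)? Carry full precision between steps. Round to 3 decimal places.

0.310

Balance c(1−p*) = e gives e = 1.019×(1 − 0.58400) = 0.42390.
Starting from p₀ = 0.58400; update p ← p + (dp/dt)·Δt with the new parameters.
step 1: Δp = -0.14730, p = 0.43670
step 2: Δp = -0.07737, p = 0.35933
step 3: Δp = -0.04950, p = 0.30983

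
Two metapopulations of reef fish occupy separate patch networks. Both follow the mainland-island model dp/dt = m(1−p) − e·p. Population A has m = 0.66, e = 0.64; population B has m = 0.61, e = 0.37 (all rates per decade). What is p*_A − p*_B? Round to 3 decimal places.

-0.115

A: p*_A = m/(m+e) = 0.66/1.3000 = 0.5077.
B: p*_B = 0.61/0.9800 = 0.6224.
p*_A − p*_B = 0.5077 − 0.6224 = -0.1148.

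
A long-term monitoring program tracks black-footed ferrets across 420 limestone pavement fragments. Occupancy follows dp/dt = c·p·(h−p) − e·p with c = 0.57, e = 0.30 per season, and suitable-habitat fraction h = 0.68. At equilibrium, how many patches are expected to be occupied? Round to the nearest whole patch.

65

p* = h − e/c = 0.68 − 0.5263 = 0.1537.
Expected occupied patches = N × p* = 420 × 0.1537 = 64.55 ≈ 65.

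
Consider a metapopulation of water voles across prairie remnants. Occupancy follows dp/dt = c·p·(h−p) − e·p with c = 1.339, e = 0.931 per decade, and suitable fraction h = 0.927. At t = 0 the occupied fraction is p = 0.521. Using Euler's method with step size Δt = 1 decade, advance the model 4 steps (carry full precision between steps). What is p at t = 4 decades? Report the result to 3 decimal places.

Update rule: p ← p + [c·p·(h−p) − e·p]·Δt with Δt = 1.
p: 0.52100 → 0.31918  (Δp = -0.20182)
p: 0.31918 → 0.28180  (Δp = -0.03739)
p: 0.28180 → 0.26290  (Δp = -0.01890)
p: 0.26290 → 0.25192  (Δp = -0.01098)

0.252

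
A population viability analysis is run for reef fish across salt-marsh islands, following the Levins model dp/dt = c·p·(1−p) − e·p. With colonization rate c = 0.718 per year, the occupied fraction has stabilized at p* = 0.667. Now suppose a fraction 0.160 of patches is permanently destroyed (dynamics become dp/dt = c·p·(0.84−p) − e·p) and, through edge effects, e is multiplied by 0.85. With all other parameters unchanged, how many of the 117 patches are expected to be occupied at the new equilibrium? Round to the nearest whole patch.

65

Balance c(1−p*) = e gives e = 0.718×(1 − 0.66700) = 0.23909.
New p* = 0.84 − e/c = 0.84 − 0.20323/0.71800 = 0.55695.
Expected occupied = 117 × 0.55695 = 65.16 ≈ 65.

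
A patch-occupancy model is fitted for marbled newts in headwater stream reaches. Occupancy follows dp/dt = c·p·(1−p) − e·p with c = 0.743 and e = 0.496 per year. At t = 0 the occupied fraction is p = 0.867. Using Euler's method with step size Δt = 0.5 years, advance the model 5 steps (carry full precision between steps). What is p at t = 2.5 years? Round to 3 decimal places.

0.468

Update rule: p ← p + [c·p·(1−p) − e·p]·Δt with Δt = 0.5.
step 1: Δp = -0.17218, p = 0.69482
step 2: Δp = -0.09354, p = 0.60128
step 3: Δp = -0.06005, p = 0.54123
step 4: Δp = -0.04198, p = 0.49925
step 5: Δp = -0.03094, p = 0.46831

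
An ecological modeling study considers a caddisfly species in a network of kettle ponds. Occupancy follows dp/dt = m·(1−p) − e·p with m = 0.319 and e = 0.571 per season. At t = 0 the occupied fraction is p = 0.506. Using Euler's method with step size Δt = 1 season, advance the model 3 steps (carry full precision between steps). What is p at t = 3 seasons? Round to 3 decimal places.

0.359

Update rule: p ← p + [m·(1−p) − e·p]·Δt with Δt = 1.
  1  |  dp/dt·Δt = -0.131340  |  p_1 = 0.374660
  2  |  dp/dt·Δt = -0.014447  |  p_2 = 0.360213
  3  |  dp/dt·Δt = -0.001589  |  p_3 = 0.358623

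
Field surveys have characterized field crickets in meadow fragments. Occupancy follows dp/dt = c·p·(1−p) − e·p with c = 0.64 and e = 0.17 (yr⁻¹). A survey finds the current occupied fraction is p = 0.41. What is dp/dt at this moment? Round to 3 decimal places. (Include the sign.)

0.085

Colonization term: c·p·(1−p) = 0.64×0.41×0.5900 = 0.15482.
Extinction term: e·p = 0.06970.
dp/dt = 0.15482 − 0.06970 = 0.08512.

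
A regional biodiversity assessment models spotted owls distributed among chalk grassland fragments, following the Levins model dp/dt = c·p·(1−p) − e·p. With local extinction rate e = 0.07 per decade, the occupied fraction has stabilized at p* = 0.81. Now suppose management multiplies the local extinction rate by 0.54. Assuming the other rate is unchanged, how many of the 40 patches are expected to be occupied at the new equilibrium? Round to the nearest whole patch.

36

Balance c(1−p*) = e gives c = e/(1 − 0.81000) = 0.07/0.19000 = 0.36842.
New p* = 1 − e/c = 1 − 0.03780/0.36842 = 0.89740.
Expected occupied = 40 × 0.89740 = 35.90 ≈ 36.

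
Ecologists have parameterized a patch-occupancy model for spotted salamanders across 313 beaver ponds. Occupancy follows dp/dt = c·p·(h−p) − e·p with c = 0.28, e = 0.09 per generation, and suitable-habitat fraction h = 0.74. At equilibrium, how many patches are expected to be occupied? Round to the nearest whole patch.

p* = h − e/c = 0.74 − 0.3214 = 0.4186.
Expected occupied patches = N × p* = 313 × 0.4186 = 131.01 ≈ 131.

131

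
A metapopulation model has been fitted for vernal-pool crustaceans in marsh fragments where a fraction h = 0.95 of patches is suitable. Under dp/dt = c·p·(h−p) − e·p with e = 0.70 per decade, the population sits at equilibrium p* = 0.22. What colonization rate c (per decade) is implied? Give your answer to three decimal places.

At equilibrium c(h−p*) = e, so c = e/(h−p*).
c = 0.70/(0.95 − 0.22) = 0.70/0.7300 = 0.9589.

0.959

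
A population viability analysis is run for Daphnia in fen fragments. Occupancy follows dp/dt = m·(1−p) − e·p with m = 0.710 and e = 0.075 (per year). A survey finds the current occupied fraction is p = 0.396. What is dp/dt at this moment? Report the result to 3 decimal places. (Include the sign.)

Colonization term: m·(1−p) = 0.710×0.6040 = 0.42884.
Extinction term: e·p = 0.02970.
dp/dt = 0.42884 − 0.02970 = 0.39914.

0.399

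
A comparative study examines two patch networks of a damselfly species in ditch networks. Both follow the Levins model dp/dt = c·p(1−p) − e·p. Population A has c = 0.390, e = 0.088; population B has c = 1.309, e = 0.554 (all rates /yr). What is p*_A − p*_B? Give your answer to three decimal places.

0.198

A: p*_A = 1 − 0.088/0.390 = 0.7744.
B: p*_B = 1 − 0.554/1.309 = 0.5768.
p*_A − p*_B = 0.7744 − 0.5768 = 0.1976.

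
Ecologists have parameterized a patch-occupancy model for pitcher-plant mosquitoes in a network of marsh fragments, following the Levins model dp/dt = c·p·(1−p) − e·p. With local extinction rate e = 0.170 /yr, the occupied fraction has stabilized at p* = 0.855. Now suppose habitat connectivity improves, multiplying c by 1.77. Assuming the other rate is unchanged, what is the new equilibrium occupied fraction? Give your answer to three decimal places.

0.918

Balance c(1−p*) = e gives c = e/(1 − 0.85500) = 0.170/0.14500 = 1.17241.
New p* = 1 − e/c = 1 − 0.17000/2.07517 = 0.91808.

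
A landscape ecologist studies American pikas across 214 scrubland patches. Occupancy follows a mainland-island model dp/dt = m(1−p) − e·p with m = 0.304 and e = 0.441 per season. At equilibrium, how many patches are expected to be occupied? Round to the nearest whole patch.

p* = m/(m+e) = 0.304/0.7450 = 0.4081.
Expected occupied patches = N × p* = 214 × 0.4081 = 87.32 ≈ 87.

87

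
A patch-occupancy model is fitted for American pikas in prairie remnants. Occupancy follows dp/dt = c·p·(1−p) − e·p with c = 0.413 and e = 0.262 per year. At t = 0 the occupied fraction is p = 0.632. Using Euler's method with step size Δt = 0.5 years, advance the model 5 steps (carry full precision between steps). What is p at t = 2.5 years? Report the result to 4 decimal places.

Update rule: p ← p + [c·p·(1−p) − e·p]·Δt with Δt = 0.5.
t = 0.5: p = 0.63200 + (-0.03477) = 0.59723
t = 1: p = 0.59723 + (-0.02857) = 0.56867
t = 1.5: p = 0.56867 + (-0.02384) = 0.54483
t = 2: p = 0.54483 + (-0.02016) = 0.52466
t = 2.5: p = 0.52466 + (-0.01723) = 0.50743

0.5074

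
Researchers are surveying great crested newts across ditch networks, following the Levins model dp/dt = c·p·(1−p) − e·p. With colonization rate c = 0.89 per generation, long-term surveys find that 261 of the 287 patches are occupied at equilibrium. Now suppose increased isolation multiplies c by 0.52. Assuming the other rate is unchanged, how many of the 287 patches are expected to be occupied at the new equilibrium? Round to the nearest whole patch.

Observed p* = 261/287 = 0.90941.
Balance c(1−p*) = e gives e = 0.89×(1 − 0.90941) = 0.08063.
New p* = 1 − e/c = 1 − 0.08063/0.46280 = 0.82578.
Expected occupied = 287 × 0.82578 = 237.00 ≈ 237.

237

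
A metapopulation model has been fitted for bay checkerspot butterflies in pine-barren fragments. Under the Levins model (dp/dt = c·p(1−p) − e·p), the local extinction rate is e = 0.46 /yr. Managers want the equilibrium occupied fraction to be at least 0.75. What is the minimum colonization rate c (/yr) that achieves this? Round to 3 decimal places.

1.840

p* = 1 − e/c ≥ 0.75 requires e/c ≤ 0.2500, i.e. c ≥ e/0.2500.
c_min = 0.46/0.2500 = 1.8400.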